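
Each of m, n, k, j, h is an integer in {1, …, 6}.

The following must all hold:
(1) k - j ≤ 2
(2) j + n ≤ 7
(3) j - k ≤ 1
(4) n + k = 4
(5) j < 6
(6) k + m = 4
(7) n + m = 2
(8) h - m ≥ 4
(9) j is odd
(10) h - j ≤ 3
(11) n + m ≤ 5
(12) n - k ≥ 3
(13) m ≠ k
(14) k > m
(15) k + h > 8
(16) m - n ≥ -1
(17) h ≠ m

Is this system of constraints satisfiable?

Unsatisfiable

Constraints 3, 8, 10, 12, and 16 give j − h ≥ -3, h − m ≥ 4, m − n ≥ -1, n − k ≥ 3, k − j ≥ -1.
Adding all 5 inequalities: the left sides telescope to 0, and the right sides sum to (-3) + 4 + (-1) + 3 + (-1) = 2. So 0 ≥ 2, which is false.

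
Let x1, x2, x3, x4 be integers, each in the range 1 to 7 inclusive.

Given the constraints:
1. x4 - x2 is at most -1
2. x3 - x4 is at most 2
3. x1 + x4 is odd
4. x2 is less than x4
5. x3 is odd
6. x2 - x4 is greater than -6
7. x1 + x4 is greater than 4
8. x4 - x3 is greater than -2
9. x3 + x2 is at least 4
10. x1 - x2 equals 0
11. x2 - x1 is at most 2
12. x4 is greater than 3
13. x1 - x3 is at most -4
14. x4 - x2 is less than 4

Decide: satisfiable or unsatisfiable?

Unsatisfiable

Constraints 1, 2, 11, and 13 give x4 − x3 ≥ -2, x3 − x1 ≥ 4, x1 − x2 ≥ -2, x2 − x4 ≥ 1.
Adding all 4 inequalities: the left sides telescope to 0, and the right sides sum to (-2) + 4 + (-2) + 1 = 1. So 0 ≥ 1, which is false.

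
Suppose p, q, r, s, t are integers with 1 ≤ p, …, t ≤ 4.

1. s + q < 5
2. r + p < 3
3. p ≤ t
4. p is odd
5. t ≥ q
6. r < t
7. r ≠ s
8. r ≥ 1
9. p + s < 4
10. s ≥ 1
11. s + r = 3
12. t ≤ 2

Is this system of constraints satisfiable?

Setting (p, q, r, s, t) = (1, 1, 1, 2, 2) satisfies everything: constraint 1: s + q = 3; constraint 2: r + p = 2; constraint 9: p + s = 3, and the others follow.

Satisfiable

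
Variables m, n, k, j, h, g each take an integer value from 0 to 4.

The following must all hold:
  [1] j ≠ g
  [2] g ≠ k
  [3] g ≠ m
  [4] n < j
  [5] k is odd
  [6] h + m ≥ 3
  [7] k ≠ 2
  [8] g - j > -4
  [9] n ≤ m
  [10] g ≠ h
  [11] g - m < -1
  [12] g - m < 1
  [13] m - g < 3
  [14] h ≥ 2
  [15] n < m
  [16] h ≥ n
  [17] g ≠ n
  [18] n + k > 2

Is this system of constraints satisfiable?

Try m = 3, n = 2, k = 3, j = 3, h = 3, g = 1.
Check constraint 6: h + m = 6; constraint 8: g - j = -2. The remaining constraints are straightforward to verify.

Satisfiable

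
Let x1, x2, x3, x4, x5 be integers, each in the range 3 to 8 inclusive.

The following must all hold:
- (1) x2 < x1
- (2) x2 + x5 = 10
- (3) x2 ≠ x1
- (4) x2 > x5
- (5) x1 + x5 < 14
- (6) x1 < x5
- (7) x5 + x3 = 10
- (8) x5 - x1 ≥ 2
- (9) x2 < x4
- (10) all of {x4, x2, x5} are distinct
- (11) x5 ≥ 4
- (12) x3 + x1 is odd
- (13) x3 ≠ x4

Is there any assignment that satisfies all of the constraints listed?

Unsatisfiable

Constraints 1, 4, and 6 give x2 < x1, x1 < x5, x5 < x2. Chaining: x2 < x1 < x5 < x2, which forces x2 < x2 — impossible.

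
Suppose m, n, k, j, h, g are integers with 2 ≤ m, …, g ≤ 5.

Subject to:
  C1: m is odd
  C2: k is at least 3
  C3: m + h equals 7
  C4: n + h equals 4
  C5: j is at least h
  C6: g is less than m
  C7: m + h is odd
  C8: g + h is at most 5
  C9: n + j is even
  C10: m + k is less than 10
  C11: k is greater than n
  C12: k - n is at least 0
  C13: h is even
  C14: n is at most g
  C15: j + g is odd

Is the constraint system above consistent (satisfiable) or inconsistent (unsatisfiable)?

Take m = 5, n = 2, k = 3, j = 2, h = 2, g = 3. Then constraint 3: m + h = 7; constraint 4: n + h = 4, and every other listed constraint is also met.

Satisfiable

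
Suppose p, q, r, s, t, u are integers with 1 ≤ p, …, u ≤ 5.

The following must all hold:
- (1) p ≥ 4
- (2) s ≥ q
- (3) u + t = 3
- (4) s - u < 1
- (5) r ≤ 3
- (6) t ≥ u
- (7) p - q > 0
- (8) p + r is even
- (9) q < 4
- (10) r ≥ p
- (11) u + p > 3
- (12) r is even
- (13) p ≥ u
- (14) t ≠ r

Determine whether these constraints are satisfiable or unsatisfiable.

From constraint 1: p ≥ 4. From constraints 5 and 10: p ≤ r and r ≤ 3, so p ≤ 3. But 3 < 4, so no value of p works.

Unsatisfiable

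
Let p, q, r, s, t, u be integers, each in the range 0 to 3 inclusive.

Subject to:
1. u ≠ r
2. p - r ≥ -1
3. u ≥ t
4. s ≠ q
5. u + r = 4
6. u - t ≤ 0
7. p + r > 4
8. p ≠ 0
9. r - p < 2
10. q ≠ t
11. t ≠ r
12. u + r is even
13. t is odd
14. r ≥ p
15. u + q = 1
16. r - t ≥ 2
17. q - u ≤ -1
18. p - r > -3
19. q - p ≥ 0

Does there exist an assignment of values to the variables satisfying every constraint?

Constraints 2, 6, 16, 17, and 19 give r − t ≥ 2, t − u ≥ 0, u − q ≥ 1, q − p ≥ 0, p − r ≥ -1.
Adding all 5 inequalities: the left sides telescope to 0, and the right sides sum to 2 + 0 + 1 + 0 + (-1) = 2. So 0 ≥ 2, which is false.

Unsatisfiable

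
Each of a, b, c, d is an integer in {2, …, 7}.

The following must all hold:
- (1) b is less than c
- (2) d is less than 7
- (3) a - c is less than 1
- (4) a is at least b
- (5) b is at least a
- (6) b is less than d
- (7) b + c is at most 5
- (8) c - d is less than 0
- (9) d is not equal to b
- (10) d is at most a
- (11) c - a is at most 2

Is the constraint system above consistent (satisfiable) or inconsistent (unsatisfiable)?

Unsatisfiable

Constraints 1, 5, 8, and 10 give c < d, d ≤ a, a ≤ b, b < c. Chaining: c < d ≤ a ≤ b < c, which forces c < c — impossible.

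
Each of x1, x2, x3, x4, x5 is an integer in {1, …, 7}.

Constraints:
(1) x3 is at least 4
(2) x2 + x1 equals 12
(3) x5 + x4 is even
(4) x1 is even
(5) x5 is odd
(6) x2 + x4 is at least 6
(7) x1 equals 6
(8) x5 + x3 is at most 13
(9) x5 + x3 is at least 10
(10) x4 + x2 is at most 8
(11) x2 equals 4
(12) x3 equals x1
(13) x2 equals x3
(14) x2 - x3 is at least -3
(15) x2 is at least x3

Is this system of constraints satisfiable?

Constraint 11 fixes x2 = 4 and constraint 7 fixes x1 = 6. Constraints 12 and 13 give x2 = x3 = x1, so x2 = x1. But 4 ≠ 6 — contradiction.

Unsatisfiable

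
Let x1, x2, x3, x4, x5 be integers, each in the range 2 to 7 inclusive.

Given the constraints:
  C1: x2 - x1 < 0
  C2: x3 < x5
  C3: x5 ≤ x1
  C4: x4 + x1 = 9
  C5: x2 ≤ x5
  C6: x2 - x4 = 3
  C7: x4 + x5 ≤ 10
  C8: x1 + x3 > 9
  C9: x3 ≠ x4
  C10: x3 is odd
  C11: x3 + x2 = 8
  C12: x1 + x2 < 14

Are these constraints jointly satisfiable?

Try x1 = 7, x2 = 5, x3 = 3, x4 = 2, x5 = 5.
Check constraint 1: x2 - x1 = -2; constraint 4: x4 + x1 = 9; constraint 6: x2 - x4 = 3. The remaining constraints are straightforward to verify.

Satisfiable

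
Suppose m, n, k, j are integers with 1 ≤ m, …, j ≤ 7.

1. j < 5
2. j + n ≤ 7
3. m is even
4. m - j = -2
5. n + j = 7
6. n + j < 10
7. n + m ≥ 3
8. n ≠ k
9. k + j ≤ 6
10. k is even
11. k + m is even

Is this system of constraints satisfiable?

Satisfiable

One satisfying assignment is m = 2, n = 3, k = 2, j = 4.
For the less obvious constraints — constraint 2: j + n = 7; constraint 4: m - j = -2 — and the others hold by inspection.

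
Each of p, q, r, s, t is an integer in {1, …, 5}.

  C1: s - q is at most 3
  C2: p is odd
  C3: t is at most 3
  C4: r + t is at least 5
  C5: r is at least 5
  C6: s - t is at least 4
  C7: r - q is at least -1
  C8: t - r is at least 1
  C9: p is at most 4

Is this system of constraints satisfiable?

Constraints 1, 6, 7, and 8 give t − r ≥ 1, r − q ≥ -1, q − s ≥ -3, s − t ≥ 4.
Adding all 4 inequalities: the left sides telescope to 0, and the right sides sum to 1 + (-1) + (-3) + 4 = 1. So 0 ≥ 1, which is false.

Unsatisfiable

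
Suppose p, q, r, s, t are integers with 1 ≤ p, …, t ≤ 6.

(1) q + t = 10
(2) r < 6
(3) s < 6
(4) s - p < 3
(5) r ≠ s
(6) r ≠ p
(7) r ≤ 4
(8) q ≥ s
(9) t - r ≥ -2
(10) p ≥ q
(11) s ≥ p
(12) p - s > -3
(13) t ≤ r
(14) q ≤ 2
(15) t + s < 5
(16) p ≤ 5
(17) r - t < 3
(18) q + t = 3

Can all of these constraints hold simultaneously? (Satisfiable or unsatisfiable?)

From constraints 10 and 16: q ≤ p ≤ 5. From constraints 7 and 13: t ≤ r ≤ 4. Hence q + t ≤ 9. But constraint 1 requires q + t = 10, and 10 > 9. Contradiction.

Unsatisfiable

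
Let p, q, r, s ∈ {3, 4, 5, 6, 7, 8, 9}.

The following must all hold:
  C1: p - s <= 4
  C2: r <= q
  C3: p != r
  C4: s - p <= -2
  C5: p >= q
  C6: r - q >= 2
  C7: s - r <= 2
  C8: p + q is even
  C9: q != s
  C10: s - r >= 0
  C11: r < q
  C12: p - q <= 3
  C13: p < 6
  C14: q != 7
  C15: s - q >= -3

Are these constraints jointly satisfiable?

Constraints 4, 6, 10, and 12 give s − r ≥ 0, r − q ≥ 2, q − p ≥ -3, p − s ≥ 2.
Adding all 4 inequalities: the left sides telescope to 0, and the right sides sum to 0 + 2 + (-3) + 2 = 1. So 0 ≥ 1, which is false.

Unsatisfiable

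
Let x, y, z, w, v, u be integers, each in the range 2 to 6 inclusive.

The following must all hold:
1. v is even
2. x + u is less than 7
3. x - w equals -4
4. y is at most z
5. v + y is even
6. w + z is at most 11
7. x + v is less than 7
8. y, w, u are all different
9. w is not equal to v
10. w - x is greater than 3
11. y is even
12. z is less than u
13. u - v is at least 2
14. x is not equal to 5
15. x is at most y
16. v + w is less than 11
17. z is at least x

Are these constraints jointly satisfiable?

Satisfiable

Try x = 2, y = 2, z = 2, w = 6, v = 2, u = 4.
Check constraint 2: x + u = 6; constraint 3: x - w = -4; constraint 6: w + z = 8. The remaining constraints are straightforward to verify.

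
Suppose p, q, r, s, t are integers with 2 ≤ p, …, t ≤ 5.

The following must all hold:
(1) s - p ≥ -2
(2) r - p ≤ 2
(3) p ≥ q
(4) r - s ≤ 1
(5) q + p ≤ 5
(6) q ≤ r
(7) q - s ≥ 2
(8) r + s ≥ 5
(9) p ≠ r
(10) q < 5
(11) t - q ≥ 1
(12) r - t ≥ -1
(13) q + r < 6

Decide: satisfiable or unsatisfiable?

Constraints 4, 7, 11, and 12 give q − s ≥ 2, s − r ≥ -1, r − t ≥ -1, t − q ≥ 1.
Adding all 4 inequalities: the left sides telescope to 0, and the right sides sum to 2 + (-1) + (-1) + 1 = 1. So 0 ≥ 1, which is false.

Unsatisfiable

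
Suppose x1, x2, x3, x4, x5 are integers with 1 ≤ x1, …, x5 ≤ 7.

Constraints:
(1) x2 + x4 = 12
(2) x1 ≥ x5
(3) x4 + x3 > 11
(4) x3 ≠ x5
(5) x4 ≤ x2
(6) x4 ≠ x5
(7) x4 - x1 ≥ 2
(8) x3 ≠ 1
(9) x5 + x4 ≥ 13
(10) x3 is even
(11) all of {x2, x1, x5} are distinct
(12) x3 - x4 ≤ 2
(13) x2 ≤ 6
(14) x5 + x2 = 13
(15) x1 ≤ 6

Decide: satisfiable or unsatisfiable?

From constraints 2 and 15: x5 ≤ x1 ≤ 6. From constraints 5 and 13: x4 ≤ x2 ≤ 6. Hence x5 + x4 ≤ 12. But constraint 9 requires x5 + x4 ≥ 13, and 13 > 12. Contradiction.

Unsatisfiable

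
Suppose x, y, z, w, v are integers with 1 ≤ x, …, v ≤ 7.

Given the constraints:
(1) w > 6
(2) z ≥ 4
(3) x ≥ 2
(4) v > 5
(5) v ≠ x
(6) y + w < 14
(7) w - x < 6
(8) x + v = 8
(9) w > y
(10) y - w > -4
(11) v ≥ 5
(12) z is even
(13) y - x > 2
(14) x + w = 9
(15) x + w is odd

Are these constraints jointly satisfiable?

Satisfiable

Try x = 2, y = 6, z = 6, w = 7, v = 6.
Check constraint 6: y + w = 13; constraint 7: w - x = 5. The remaining constraints are straightforward to verify.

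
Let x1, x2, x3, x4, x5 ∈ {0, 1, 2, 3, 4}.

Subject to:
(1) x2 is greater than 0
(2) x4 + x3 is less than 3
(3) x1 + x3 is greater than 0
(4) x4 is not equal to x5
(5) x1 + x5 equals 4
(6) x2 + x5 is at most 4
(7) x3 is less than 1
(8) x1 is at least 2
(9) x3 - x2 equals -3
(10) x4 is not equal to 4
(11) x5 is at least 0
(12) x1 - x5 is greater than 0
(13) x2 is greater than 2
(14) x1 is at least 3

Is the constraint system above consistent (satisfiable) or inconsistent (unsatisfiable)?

Satisfiable

One satisfying assignment is x1 = 3, x2 = 3, x3 = 0, x4 = 2, x5 = 1.
For the less obvious constraints — constraint 2: x4 + x3 = 2; constraint 3: x1 + x3 = 3; constraint 5: x1 + x5 = 4 — and the others hold by inspection.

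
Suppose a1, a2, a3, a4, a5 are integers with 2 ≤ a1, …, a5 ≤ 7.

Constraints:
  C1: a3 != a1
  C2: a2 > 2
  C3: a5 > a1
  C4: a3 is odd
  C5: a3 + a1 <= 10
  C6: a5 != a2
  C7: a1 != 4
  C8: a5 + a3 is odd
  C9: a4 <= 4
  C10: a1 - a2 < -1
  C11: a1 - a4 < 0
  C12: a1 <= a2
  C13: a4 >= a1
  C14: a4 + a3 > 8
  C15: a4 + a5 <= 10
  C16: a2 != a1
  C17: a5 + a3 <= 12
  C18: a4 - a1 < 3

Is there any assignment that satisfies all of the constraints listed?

Satisfiable

The assignment a1 = 3, a2 = 5, a3 = 5, a4 = 4, a5 = 4 works:
  constraint 5 holds since a3 + a1 = 8.
  constraint 10 holds since a1 - a2 = -2.
The rest check out directly.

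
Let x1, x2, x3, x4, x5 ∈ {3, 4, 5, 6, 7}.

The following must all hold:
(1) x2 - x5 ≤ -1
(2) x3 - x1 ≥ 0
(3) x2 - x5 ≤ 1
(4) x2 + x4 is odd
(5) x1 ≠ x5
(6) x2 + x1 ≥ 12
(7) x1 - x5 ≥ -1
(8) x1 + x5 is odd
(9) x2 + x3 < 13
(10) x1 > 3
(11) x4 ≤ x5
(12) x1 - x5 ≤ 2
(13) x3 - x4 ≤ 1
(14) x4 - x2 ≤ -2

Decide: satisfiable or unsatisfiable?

Unsatisfiable

Constraints 1, 2, 7, 13, and 14 give x2 − x4 ≥ 2, x4 − x3 ≥ -1, x3 − x1 ≥ 0, x1 − x5 ≥ -1, x5 − x2 ≥ 1.
Adding all 5 inequalities: the left sides telescope to 0, and the right sides sum to 2 + (-1) + 0 + (-1) + 1 = 1. So 0 ≥ 1, which is false.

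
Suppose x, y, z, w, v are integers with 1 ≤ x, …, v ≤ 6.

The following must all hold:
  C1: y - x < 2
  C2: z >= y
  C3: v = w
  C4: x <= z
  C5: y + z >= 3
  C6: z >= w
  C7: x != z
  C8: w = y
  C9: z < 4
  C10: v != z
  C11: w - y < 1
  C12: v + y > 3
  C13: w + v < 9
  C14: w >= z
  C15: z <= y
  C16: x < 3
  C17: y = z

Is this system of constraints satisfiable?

From constraints 3, 8, and 17, v = w = y = z, so v = z. But constraint 10 says v ≠ z. Contradiction.

Unsatisfiable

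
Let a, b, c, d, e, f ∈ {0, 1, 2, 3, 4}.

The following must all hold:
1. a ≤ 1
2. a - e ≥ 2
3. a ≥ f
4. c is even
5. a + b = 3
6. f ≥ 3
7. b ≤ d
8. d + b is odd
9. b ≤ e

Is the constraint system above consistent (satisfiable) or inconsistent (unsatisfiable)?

From constraint 6: f ≥ 3. From constraints 1 and 3: f ≤ a and a ≤ 1, so f ≤ 1. But 1 < 3, so no value of f works.

Unsatisfiable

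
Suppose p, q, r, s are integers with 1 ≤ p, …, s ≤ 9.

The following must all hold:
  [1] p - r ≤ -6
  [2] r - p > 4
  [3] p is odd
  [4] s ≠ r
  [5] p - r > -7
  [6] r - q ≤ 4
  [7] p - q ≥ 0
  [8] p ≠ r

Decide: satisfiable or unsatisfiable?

Unsatisfiable

Constraints 1, 6, and 7 give r − p ≥ 6, p − q ≥ 0, q − r ≥ -4.
Adding all 3 inequalities: the left sides telescope to 0, and the right sides sum to 6 + 0 + (-4) = 2. So 0 ≥ 2, which is false.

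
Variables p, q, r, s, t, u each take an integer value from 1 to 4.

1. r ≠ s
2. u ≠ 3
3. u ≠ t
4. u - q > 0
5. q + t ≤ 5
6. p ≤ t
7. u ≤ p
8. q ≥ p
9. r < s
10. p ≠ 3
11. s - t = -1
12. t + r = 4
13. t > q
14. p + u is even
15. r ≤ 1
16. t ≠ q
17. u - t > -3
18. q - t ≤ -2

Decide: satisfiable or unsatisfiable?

Constraints 4, 7, and 8 give q < u, u ≤ p, p ≤ q. Chaining: q < u ≤ p ≤ q, which forces q < q — impossible.

Unsatisfiable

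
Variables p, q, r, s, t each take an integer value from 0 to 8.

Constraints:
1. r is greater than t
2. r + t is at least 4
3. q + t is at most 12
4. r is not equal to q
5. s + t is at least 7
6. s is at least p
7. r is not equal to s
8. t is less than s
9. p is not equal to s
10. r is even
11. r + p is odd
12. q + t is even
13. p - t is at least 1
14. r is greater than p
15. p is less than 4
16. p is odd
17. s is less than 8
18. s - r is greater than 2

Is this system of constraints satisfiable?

Satisfiable

Try p = 3, q = 8, r = 4, s = 7, t = 2.
Check constraint 2: r + t = 6; constraint 3: q + t = 10. The remaining constraints are straightforward to verify.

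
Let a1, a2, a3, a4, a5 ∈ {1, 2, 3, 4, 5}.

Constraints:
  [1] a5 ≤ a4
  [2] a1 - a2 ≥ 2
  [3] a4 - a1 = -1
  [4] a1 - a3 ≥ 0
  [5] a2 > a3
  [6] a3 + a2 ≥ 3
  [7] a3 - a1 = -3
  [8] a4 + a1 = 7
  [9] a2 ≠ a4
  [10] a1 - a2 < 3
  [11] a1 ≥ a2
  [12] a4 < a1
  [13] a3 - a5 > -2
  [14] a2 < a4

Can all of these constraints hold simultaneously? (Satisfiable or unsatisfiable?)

Satisfiable

The assignment a1 = 4, a2 = 2, a3 = 1, a4 = 3, a5 = 2 works:
  constraint 2 holds since a1 - a2 = 2.
  constraint 3 holds since a4 - a1 = -1.
The rest check out directly.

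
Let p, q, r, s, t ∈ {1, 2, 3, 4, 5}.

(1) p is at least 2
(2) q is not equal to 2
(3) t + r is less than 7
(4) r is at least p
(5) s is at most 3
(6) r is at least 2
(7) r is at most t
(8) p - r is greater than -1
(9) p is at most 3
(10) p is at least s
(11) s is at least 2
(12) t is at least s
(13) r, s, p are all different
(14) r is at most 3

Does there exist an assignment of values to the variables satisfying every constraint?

Constraints 1, 5, 6, 9, 11, and 14 confine each of r, s, p to the 2 values {2, 3}.
Constraint 13 requires all 3 of them to be distinct, but only 2 values are available — impossible by the pigeonhole principle.

Unsatisfiable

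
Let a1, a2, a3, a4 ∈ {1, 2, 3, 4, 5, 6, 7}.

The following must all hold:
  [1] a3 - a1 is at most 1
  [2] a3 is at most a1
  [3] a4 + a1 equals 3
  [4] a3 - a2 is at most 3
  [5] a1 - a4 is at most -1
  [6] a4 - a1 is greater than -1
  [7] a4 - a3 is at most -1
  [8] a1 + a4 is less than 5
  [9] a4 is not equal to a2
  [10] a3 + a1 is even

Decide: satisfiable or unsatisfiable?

Constraints 1, 5, and 7 give a4 − a1 ≥ 1, a1 − a3 ≥ -1, a3 − a4 ≥ 1.
Adding all 3 inequalities: the left sides telescope to 0, and the right sides sum to 1 + (-1) + 1 = 1. So 0 ≥ 1, which is false.

Unsatisfiable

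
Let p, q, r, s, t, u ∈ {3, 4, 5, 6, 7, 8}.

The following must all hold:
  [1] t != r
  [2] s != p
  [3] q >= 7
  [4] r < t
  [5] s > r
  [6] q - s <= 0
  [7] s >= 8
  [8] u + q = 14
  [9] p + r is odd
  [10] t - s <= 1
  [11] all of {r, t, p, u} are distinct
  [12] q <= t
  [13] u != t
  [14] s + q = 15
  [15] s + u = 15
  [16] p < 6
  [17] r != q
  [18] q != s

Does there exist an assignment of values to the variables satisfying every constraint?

Satisfiable

The assignment p = 3, q = 7, r = 6, s = 8, t = 8, u = 7 works:
  constraint 6 holds since q - s = -1.
  constraint 8 holds since u + q = 14.
The rest check out directly.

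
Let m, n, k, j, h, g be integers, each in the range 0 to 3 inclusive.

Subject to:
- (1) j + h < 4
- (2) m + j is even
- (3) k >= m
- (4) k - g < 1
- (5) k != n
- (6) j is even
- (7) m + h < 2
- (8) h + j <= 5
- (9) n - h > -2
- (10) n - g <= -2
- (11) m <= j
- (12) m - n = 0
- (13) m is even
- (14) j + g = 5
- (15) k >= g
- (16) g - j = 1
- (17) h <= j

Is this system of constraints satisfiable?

Satisfiable

One satisfying assignment is m = 0, n = 0, k = 3, j = 2, h = 0, g = 3.
For the less obvious constraints — constraint 1: j + h = 2; constraint 4: k - g = 0; constraint 7: m + h = 0 — and the others hold by inspection.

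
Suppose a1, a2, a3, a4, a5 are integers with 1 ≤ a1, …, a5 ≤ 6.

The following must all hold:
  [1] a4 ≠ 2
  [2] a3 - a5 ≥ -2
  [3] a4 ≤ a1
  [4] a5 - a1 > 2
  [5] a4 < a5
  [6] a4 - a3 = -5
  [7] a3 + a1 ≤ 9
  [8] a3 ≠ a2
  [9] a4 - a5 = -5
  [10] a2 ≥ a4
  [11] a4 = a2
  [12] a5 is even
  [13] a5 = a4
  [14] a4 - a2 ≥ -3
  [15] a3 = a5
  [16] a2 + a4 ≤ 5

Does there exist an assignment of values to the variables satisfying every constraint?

Unsatisfiable

From constraints 11, 13, and 15, a3 = a5 = a4 = a2, so a3 = a2. But constraint 8 says a3 ≠ a2. Contradiction.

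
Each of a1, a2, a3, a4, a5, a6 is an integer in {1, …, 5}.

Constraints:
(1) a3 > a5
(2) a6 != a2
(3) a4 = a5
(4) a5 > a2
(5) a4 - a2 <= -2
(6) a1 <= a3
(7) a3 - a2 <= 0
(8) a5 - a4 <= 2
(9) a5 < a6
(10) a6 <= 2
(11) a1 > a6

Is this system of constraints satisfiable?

Constraints 4, 6, 7, 9, and 11 give a6 < a1, a1 ≤ a3, a3 ≤ a2, a2 < a5, a5 < a6. Chaining: a6 < a1 ≤ a3 ≤ a2 < a5 < a6, which forces a6 < a6 — impossible.

Unsatisfiable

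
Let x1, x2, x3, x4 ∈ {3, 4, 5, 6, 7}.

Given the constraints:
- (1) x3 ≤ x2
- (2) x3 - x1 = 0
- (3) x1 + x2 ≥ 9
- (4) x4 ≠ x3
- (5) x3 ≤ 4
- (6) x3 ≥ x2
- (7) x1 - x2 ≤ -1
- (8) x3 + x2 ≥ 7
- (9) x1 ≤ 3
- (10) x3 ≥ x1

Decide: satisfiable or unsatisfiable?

From constraint 9: x1 ≤ 3. From constraints 5 and 6: x2 ≤ x3 ≤ 4. Hence x1 + x2 ≤ 7. But constraint 3 requires x1 + x2 ≥ 9, and 9 > 7. Contradiction.

Unsatisfiable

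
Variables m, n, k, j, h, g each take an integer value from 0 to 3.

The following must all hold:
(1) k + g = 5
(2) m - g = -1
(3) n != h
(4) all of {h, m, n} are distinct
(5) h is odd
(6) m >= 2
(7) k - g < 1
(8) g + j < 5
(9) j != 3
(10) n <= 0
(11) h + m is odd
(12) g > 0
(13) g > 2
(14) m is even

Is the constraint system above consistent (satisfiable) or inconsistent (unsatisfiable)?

Satisfiable

Try m = 2, n = 0, k = 2, j = 1, h = 3, g = 3.
Check constraint 1: k + g = 5; constraint 2: m - g = -1; constraint 7: k - g = -1. The remaining constraints are straightforward to verify.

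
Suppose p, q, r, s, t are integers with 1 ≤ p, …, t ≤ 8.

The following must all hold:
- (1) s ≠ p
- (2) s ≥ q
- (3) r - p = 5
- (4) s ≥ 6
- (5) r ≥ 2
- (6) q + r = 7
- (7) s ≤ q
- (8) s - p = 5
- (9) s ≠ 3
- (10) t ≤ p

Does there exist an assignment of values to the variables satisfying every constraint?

Unsatisfiable

From constraints 4 and 7: q ≥ s ≥ 6. From constraint 5: r ≥ 2. Hence q + r ≥ 8. But constraint 6 requires q + r = 7, and 7 < 8. Contradiction.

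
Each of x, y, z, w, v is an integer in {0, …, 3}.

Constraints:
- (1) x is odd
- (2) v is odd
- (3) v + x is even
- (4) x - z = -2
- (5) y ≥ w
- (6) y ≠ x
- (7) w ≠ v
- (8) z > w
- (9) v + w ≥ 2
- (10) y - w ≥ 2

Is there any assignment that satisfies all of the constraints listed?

Satisfiable

Take x = 1, y = 3, z = 3, w = 0, v = 3. Then constraint 4: x - z = -2; constraint 9: v + w = 3; constraint 10: y - w = 3, and every other listed constraint is also met.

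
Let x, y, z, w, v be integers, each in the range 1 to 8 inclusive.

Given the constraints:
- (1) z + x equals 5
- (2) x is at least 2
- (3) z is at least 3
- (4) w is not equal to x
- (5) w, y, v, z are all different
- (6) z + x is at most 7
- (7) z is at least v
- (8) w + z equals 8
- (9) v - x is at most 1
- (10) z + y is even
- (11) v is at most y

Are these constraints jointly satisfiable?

Satisfiable

Try x = 2, y = 7, z = 3, w = 5, v = 1.
Check constraint 1: z + x = 5; constraint 6: z + x = 5; constraint 8: w + z = 8. The remaining constraints are straightforward to verify.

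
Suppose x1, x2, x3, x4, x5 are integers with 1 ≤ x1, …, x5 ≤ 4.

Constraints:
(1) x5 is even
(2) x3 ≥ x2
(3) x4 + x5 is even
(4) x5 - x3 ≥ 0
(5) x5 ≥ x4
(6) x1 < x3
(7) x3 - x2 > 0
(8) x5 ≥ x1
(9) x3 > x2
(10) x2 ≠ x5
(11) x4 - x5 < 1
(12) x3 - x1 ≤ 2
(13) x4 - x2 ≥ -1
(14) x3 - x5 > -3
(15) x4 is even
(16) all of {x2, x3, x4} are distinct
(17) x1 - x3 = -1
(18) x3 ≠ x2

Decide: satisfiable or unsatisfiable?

Setting (x1, x2, x3, x4, x5) = (3, 3, 4, 2, 4) satisfies everything: constraint 4: x5 - x3 = 0; constraint 7: x3 - x2 = 1; constraint 11: x4 - x5 = -2, and the others follow.

Satisfiable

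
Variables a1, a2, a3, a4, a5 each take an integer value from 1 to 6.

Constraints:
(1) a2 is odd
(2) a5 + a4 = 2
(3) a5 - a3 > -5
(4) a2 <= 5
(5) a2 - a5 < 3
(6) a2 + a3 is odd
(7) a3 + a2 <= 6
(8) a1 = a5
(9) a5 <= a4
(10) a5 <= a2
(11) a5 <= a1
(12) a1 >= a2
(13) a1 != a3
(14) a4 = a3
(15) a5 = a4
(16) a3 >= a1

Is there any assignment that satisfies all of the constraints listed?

Unsatisfiable

From constraints 8, 14, and 15, a1 = a5 = a4 = a3, so a1 = a3. But constraint 13 says a1 ≠ a3. Contradiction.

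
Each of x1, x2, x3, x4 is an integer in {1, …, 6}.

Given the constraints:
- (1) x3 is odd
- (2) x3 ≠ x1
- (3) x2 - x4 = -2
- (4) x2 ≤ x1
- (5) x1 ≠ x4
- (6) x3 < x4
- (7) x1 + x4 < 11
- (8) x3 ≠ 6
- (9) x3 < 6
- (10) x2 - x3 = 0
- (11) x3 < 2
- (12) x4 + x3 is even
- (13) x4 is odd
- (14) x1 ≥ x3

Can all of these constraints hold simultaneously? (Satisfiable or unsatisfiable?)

The assignment x1 = 6, x2 = 1, x3 = 1, x4 = 3 works:
  constraint 3 holds since x2 - x4 = -2.
  constraint 7 holds since x1 + x4 = 9.
The rest check out directly.

Satisfiable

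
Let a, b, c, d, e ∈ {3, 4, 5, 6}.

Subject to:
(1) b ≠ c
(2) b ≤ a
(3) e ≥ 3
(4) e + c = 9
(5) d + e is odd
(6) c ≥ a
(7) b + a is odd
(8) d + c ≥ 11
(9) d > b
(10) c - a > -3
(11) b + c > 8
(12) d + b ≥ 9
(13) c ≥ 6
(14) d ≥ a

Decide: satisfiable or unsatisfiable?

Satisfiable

Setting (a, b, c, d, e) = (6, 3, 6, 6, 3) satisfies everything: constraint 4: e + c = 9; constraint 8: d + c = 12; constraint 10: c - a = 0, and the others follow.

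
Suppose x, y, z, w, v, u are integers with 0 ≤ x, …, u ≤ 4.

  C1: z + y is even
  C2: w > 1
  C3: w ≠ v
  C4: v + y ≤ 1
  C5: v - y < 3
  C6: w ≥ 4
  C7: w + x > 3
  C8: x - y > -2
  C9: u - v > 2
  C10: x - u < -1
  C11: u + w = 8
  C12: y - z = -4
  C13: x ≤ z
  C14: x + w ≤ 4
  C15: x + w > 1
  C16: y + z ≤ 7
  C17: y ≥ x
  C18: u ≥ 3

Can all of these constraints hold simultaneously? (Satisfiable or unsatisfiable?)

Take x = 0, y = 0, z = 4, w = 4, v = 1, u = 4. Then constraint 4: v + y = 1; constraint 5: v - y = 1; constraint 7: w + x = 4, and every other listed constraint is also met.

Satisfiable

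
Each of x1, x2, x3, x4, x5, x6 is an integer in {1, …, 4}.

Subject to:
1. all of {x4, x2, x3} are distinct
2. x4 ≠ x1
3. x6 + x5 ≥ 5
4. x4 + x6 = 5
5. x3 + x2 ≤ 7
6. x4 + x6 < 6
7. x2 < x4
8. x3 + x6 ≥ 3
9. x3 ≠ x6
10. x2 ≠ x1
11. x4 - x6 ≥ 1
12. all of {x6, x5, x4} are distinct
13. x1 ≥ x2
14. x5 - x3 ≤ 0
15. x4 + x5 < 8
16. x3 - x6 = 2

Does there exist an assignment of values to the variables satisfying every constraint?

One satisfying assignment is x1 = 2, x2 = 1, x3 = 4, x4 = 3, x5 = 4, x6 = 2.
For the less obvious constraints — constraint 3: x6 + x5 = 6; constraint 4: x4 + x6 = 5 — and the others hold by inspection.

Satisfiable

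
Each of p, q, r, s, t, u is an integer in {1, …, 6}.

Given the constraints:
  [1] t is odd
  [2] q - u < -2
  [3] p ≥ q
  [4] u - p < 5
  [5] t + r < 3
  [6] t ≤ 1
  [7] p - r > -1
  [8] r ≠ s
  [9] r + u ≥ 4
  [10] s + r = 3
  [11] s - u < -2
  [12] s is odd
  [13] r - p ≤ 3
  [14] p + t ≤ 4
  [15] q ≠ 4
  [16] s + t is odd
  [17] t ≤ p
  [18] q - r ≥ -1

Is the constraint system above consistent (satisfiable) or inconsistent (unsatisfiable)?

Unsatisfiable

Constraint 12 makes s odd and constraint 1 makes t odd, so s + t must be even. Constraint 16 says s + t is odd — contradiction.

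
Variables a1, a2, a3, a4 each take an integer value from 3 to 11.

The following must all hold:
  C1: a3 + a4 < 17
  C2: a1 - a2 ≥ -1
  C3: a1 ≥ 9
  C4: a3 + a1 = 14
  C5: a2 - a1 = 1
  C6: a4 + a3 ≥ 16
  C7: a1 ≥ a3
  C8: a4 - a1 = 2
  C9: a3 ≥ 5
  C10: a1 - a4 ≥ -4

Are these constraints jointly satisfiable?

Satisfiable

Take a1 = 9, a2 = 10, a3 = 5, a4 = 11. Then constraint 1: a3 + a4 = 16; constraint 2: a1 - a2 = -1; constraint 4: a3 + a1 = 14, and every other listed constraint is also met.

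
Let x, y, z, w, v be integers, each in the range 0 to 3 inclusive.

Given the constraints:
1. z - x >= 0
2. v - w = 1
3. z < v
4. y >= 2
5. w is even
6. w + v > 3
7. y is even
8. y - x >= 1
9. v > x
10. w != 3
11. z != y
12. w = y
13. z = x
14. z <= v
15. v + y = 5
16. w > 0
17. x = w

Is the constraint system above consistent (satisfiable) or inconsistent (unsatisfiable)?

From constraints 12, 13, and 17, z = x = w = y, so z = y. But constraint 11 says z ≠ y. Contradiction.

Unsatisfiable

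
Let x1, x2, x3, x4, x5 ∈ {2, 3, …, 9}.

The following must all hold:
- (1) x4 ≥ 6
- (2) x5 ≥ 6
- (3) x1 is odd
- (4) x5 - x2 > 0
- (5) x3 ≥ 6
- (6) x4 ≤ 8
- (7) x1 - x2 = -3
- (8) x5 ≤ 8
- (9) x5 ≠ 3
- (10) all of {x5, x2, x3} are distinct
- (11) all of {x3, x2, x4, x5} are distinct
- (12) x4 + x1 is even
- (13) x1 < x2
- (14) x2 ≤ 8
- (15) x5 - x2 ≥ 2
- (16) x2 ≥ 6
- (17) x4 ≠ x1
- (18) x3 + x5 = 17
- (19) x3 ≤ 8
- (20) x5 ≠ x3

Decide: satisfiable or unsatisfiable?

Constraints 1, 2, 5, 6, 8, 14, 16, and 19 confine each of x3, x2, x4, x5 to the 3 values {6, …, 8}.
Constraint 11 requires all 4 of them to be distinct, but only 3 values are available — impossible by the pigeonhole principle.

Unsatisfiable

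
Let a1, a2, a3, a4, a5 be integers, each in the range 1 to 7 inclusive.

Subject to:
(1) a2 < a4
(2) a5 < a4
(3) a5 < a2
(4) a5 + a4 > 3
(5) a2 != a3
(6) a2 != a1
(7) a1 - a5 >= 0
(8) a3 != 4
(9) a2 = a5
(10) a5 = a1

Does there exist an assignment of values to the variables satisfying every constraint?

Unsatisfiable

From constraints 9 and 10, a2 = a5 = a1, so a2 = a1. But constraint 6 says a2 ≠ a1. Contradiction.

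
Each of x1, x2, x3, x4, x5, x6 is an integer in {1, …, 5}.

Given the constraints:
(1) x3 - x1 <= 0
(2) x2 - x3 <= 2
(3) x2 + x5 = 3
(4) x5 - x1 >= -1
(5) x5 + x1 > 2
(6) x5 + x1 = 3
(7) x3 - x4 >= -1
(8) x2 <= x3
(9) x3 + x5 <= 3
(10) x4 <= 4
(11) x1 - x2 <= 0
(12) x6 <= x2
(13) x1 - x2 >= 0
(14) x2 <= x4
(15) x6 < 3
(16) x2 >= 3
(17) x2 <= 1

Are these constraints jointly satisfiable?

Unsatisfiable

From constraint 16: x2 ≥ 3. From constraint 17: x2 ≤ 1. But 1 < 3, so no value of x2 works.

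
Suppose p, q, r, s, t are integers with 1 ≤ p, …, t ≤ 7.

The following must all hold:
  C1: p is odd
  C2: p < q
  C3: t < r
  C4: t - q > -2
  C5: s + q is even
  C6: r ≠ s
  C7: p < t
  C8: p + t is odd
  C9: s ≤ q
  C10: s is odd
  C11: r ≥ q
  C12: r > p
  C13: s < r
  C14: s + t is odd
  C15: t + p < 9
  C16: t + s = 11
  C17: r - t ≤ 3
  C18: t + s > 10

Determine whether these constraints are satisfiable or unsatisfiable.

One satisfying assignment is p = 1, q = 5, r = 7, s = 5, t = 6.
For the less obvious constraints — constraint 4: t - q = 1; constraint 15: t + p = 7; constraint 16: t + s = 11 — and the others hold by inspection.

Satisfiable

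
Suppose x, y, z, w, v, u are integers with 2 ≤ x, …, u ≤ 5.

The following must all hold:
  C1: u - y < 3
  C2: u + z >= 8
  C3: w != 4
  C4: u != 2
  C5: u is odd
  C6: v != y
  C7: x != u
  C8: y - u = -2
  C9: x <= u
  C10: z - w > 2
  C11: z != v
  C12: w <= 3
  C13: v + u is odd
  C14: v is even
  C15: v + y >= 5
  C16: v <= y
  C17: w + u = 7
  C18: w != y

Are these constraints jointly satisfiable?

Satisfiable

Setting (x, y, z, w, v, u) = (3, 3, 5, 2, 2, 5) satisfies everything: constraint 1: u - y = 2; constraint 2: u + z = 10; constraint 8: y - u = -2, and the others follow.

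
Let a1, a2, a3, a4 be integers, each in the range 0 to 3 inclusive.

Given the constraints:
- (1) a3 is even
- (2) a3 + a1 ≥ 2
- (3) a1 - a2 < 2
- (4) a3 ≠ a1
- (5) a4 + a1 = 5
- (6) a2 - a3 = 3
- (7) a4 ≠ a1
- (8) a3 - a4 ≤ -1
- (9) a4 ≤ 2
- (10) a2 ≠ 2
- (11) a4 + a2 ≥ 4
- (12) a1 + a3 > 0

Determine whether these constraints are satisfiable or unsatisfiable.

Satisfiable

Take a1 = 3, a2 = 3, a3 = 0, a4 = 2. Then constraint 2: a3 + a1 = 3; constraint 3: a1 - a2 = 0, and every other listed constraint is also met.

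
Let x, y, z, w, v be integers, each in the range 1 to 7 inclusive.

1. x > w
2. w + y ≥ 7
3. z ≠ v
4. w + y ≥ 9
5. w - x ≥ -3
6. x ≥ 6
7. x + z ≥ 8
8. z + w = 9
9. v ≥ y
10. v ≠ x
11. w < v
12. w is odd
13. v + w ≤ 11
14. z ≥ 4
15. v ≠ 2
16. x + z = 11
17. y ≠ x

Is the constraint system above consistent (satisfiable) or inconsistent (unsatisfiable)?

Setting (x, y, z, w, v) = (7, 5, 4, 5, 6) satisfies everything: constraint 2: w + y = 10; constraint 4: w + y = 10, and the others follow.

Satisfiable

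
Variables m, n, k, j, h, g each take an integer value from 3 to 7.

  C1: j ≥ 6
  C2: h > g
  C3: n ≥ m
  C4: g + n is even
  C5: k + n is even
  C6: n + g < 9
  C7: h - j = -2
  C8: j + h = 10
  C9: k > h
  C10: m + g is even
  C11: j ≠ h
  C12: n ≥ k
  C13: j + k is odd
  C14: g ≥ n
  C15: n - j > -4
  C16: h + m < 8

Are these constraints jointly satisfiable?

Constraints 2, 9, 12, and 14 give g < h, h < k, k ≤ n, n ≤ g. Chaining: g < h < k ≤ n ≤ g, which forces g < g — impossible.

Unsatisfiable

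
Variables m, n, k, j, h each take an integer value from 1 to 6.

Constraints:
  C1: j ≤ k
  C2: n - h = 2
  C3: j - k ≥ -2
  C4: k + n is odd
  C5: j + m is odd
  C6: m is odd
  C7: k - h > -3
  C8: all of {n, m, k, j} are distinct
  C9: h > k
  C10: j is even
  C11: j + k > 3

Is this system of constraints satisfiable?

Setting (m, n, k, j, h) = (5, 6, 3, 2, 4) satisfies everything: constraint 2: n - h = 2; constraint 3: j - k = -1, and the others follow.

Satisfiable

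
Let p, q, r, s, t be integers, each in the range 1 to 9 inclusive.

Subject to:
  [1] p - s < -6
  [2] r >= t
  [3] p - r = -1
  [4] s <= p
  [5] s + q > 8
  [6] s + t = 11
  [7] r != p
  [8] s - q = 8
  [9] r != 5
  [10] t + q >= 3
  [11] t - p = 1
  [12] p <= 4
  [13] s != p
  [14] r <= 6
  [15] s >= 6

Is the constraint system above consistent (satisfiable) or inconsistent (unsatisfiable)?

From constraints 4 and 12: s ≤ p ≤ 4. From constraints 2 and 14: t ≤ r ≤ 6. Hence s + t ≤ 10. But constraint 6 requires s + t = 11, and 11 > 10. Contradiction.

Unsatisfiable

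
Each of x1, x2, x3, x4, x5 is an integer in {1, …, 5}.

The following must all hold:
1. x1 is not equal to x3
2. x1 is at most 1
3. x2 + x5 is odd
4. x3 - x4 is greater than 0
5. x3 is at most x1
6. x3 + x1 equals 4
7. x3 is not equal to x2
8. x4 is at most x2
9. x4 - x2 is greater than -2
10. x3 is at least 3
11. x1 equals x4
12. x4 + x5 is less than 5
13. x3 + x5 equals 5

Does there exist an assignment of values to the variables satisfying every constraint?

From constraints 5 and 10: x1 ≥ x3 and x3 ≥ 3, so x1 ≥ 3. From constraint 2: x1 ≤ 1. But 1 < 3, so no value of x1 works.

Unsatisfiable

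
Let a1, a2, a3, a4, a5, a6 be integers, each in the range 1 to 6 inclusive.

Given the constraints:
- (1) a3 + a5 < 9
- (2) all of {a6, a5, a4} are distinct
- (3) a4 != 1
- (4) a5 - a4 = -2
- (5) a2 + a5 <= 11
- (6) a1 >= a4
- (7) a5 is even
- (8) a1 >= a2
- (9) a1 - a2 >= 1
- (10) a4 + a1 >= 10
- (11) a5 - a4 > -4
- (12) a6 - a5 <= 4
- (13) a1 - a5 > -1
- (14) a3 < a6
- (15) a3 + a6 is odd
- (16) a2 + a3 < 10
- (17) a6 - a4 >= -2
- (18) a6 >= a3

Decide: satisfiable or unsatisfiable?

One satisfying assignment is a1 = 6, a2 = 4, a3 = 4, a4 = 6, a5 = 4, a6 = 5.
For the less obvious constraints — constraint 1: a3 + a5 = 8; constraint 4: a5 - a4 = -2 — and the others hold by inspection.

Satisfiable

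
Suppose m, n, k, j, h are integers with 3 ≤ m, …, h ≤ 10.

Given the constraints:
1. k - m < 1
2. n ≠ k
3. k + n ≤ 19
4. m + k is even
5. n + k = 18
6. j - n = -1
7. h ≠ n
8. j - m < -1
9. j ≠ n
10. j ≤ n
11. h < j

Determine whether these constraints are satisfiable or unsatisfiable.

The assignment m = 10, n = 8, k = 10, j = 7, h = 3 works:
  constraint 1 holds since k - m = 0.
  constraint 3 holds since k + n = 18.
  constraint 5 holds since n + k = 18.
The rest check out directly.

Satisfiable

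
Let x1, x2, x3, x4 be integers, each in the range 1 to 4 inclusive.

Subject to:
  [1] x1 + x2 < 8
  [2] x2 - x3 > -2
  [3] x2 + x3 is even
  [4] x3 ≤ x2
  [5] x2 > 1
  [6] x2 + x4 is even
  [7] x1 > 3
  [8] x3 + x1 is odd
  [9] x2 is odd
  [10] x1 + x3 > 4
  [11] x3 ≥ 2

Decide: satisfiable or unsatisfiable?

The assignment x1 = 4, x2 = 3, x3 = 3, x4 = 3 works:
  constraint 1 holds since x1 + x2 = 7.
  constraint 2 holds since x2 - x3 = 0.
The rest check out directly.

Satisfiable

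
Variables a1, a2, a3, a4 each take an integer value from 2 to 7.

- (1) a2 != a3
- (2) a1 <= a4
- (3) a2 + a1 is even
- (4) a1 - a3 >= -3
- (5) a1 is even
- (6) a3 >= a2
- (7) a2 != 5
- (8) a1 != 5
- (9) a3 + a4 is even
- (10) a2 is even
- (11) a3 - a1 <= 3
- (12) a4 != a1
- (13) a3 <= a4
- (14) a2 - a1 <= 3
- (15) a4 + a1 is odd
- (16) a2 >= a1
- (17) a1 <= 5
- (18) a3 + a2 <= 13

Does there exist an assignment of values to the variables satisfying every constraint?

Satisfiable

Setting (a1, a2, a3, a4) = (4, 6, 7, 7) satisfies everything: constraint 4: a1 - a3 = -3; constraint 11: a3 - a1 = 3; constraint 14: a2 - a1 = 2, and the others follow.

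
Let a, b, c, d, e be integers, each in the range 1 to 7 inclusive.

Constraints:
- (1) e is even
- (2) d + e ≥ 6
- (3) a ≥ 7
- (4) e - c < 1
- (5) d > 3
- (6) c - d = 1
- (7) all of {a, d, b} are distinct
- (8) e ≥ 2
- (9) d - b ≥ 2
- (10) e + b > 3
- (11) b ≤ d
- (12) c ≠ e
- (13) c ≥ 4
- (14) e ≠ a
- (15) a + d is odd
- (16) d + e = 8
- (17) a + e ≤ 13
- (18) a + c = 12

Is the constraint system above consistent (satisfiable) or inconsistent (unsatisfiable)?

Satisfiable

Take a = 7, b = 2, c = 5, d = 4, e = 4. Then constraint 2: d + e = 8; constraint 4: e - c = -1; constraint 6: c - d = 1, and every other listed constraint is also met.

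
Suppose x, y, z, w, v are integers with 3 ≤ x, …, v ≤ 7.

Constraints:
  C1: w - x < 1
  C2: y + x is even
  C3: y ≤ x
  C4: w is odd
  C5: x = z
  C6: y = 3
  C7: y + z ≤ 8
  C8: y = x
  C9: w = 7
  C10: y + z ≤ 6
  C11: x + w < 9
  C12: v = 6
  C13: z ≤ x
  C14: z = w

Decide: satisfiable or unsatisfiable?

Constraint 6 fixes y = 3 and constraint 9 fixes w = 7. Constraints 5, 8, and 14 give y = x = z = w, so y = w. But 3 ≠ 7 — contradiction.

Unsatisfiable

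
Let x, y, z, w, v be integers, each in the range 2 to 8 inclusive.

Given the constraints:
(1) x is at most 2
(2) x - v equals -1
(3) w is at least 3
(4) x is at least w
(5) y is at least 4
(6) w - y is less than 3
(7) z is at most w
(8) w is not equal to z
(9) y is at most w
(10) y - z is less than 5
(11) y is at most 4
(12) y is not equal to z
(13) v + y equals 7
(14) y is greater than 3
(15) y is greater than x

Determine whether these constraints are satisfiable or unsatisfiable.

Unsatisfiable

From constraints 5 and 9: w ≥ y and y ≥ 4, so w ≥ 4. From constraints 1 and 4: w ≤ x and x ≤ 2, so w ≤ 2. But 2 < 4, so no value of w works.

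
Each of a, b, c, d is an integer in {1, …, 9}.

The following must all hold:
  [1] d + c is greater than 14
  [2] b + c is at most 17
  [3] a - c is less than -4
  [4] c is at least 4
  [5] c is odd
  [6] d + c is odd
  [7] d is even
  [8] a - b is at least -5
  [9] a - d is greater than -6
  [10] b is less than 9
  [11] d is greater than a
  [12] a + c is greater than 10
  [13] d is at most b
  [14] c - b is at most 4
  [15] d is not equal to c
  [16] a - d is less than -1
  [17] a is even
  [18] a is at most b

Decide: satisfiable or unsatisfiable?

Satisfiable

Setting (a, b, c, d) = (2, 6, 9, 6) satisfies everything: constraint 1: d + c = 15; constraint 2: b + c = 15; constraint 3: a - c = -7, and the others follow.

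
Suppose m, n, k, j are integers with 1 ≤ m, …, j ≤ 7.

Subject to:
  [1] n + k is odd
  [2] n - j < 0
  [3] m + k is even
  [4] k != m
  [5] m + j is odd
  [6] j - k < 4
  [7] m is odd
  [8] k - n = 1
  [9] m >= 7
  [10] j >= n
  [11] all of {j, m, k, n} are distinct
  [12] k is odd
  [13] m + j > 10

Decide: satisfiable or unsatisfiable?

Satisfiable

One satisfying assignment is m = 7, n = 2, k = 3, j = 4.
For the less obvious constraints — constraint 2: n - j = -2; constraint 6: j - k = 1; constraint 8: k - n = 1 — and the others hold by inspection.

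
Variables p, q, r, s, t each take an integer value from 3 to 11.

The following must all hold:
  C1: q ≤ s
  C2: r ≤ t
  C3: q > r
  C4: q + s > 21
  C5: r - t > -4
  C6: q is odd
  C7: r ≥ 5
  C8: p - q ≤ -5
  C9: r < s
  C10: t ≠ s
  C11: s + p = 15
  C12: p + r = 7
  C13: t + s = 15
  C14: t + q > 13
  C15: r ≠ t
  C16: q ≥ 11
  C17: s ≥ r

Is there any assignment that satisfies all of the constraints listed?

Unsatisfiable

From constraints 2 and 7: t ≥ r ≥ 5. From constraints 1 and 16: s ≥ q ≥ 11. Hence t + s ≥ 16. But constraint 13 requires t + s = 15, and 15 < 16. Contradiction.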